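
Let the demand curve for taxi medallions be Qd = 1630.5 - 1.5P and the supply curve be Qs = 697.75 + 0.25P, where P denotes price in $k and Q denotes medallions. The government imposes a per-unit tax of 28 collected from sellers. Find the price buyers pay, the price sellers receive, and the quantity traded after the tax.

With a tax of 28 on sellers, they supply based on the net price P_s = P_b - 28, so Qs = 690.75 + 0.25P_b.
Set Qd = Qs: 1630.5 - 1.5P_b = 690.75 + 0.25P_b, so 939.75 = 1.75P_b and P_b = 537.
Then P_s = 537 - 28 = 509 and Q = 1630.5 - 1.5(537) = 825.

P_b = 537, P_s = 509, Q = 825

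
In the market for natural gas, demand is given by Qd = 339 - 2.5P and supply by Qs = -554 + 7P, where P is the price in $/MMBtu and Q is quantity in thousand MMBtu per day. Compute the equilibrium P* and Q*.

P* = 94, Q* = 104

At equilibrium Qd = Qs, so 339 - 2.5P = -554 + 7P; collecting terms, 893 = 9.5P and P* = 94.
Substitute back: Q* = 339 - 2.5(94) = 104.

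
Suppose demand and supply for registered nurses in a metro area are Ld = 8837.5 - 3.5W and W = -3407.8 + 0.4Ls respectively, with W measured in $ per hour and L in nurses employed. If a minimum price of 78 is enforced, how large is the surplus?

In direct form, Ls = 8519.5 + 2.5W.
Evaluating both curves at the floor price 78 gives Ld = 8564.5, Ls = 8714.5.
Surplus = Ls - Ld = 8714.5 - 8564.5 = 150.

Surplus = 150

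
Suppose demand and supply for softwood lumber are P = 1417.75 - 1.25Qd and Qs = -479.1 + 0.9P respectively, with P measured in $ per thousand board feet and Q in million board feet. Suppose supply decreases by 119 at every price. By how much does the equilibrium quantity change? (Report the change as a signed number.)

ΔQ = -56

In direct form, Qd = 1134.2 - 0.8P.
Equating demand and supply, 1134.2 - 0.8P = -479.1 + 0.9P gives 1.7P = 1613.3, so P* = 949.
From the demand curve, Q* = 1134.2 - 0.8(949) = 375.
After the shift, supply is Qs = -598.1 + 0.9P.
The new intersection has 1732.3 = 1.7P, i.e. P = 1019, Q = 319.
ΔQ = 319 - 375 = -56.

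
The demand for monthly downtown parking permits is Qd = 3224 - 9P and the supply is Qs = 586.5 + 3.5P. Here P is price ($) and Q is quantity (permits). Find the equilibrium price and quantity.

P* = 211, Q* = 1325

Set Qd = Qs: 3224 - 9P = 586.5 + 3.5P, so 2637.5 = 12.5P and P* = 211.
From the demand curve, Q* = 3224 - 9(211) = 1325.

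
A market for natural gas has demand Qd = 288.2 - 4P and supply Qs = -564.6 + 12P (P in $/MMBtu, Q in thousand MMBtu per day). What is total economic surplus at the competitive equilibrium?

The market clears where 288.2 - 4P = -564.6 + 12P. Rearranging, 16P = 852.8, hence P* = 53.3.
From the demand curve, Q* = 288.2 - 4(53.3) = 75.
Demand choke price = 72.05; supply choke price = 47.05. CS = ½(72.05 - 53.3)(75) = 703.125; PS = ½(53.3 - 47.05)(75) = 234.375. Total surplus = 937.5.

Total surplus = 937.5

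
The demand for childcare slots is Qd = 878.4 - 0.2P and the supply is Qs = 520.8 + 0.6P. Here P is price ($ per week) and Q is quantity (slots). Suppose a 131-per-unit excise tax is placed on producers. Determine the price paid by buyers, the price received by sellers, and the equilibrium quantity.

With a tax of 131 on producers, they supply based on the net price P_s = P_b - 131, so Qs = 442.2 + 0.6P_b.
Market clearing requires 878.4 - 0.2P_b = 442.2 + 0.6P_b; hence 436.2 = 0.8P_b and P_b = 545.25.
So P_s = 414.25 and the quantity traded is Q = 878.4 - 0.2(545.25) = 769.35.

P_b = 545.25, P_s = 414.25, Q = 769.35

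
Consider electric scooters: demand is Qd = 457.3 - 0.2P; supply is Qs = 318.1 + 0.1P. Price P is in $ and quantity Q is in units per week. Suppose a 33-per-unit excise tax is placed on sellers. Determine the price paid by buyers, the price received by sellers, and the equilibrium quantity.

With a tax of 33 on sellers, they supply based on the net price P_s = P_b - 33, so Qs = 314.8 + 0.1P_b.
Market clearing requires 457.3 - 0.2P_b = 314.8 + 0.1P_b; hence 142.5 = 0.3P_b and P_b = 475.
Then P_s = 475 - 33 = 442 and Q = 457.3 - 0.2(475) = 362.3.

P_b = 475, P_s = 442, Q = 362.3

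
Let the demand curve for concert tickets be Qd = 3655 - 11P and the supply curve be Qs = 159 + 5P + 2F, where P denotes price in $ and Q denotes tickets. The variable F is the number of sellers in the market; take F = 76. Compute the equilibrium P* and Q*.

With F = 76, supply is Qs = 311 + 5P.
Equating demand and supply, 3655 - 11P = 311 + 5P gives 16P = 3344, so P* = 209.
Then Q* = 3655 - 11(209) = 1356.

P* = 209, Q* = 1356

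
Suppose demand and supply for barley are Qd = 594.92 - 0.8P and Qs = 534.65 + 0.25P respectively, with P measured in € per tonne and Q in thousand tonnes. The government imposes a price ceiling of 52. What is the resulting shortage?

With P fixed at 52, quantity demanded is 553.32 and quantity supplied is 547.65.
Shortage = Qd - Qs = 553.32 - 547.65 = 5.67.

Shortage = 5.67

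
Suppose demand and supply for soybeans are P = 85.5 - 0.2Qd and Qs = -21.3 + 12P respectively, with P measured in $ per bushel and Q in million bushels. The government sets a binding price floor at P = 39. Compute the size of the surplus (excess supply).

Surplus = 214.2

Inverting to quantity form: Qd = 427.5 - 5P.
With P fixed at 39, quantity demanded is 232.5 and quantity supplied is 446.7.
Surplus = Qs - Qd = 446.7 - 232.5 = 214.2.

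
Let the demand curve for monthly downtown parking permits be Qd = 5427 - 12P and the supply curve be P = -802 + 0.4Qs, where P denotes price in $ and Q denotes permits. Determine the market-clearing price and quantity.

P* = 236, Q* = 2595

Inverting to quantity form: Qs = 2005 + 2.5P.
Set Qd = Qs: 5427 - 12P = 2005 + 2.5P, so 3422 = 14.5P and P* = 236.
Then Q* = 5427 - 12(236) = 2595.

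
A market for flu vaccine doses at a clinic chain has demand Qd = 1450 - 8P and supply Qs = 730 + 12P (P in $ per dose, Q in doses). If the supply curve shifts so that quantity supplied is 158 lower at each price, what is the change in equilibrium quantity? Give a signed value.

ΔQ = -63.2

At equilibrium Qd = Qs, so 1450 - 8P = 730 + 12P; collecting terms, 720 = 20P and P* = 36.
Substitute back: Q* = 1450 - 8(36) = 1162.
After the shift, supply is Qs = 572 + 12P.
New equilibrium: 878 = 20P, so P = 43.9 and Q = 1098.8.
ΔQ = 1098.8 - 1162 = -63.2.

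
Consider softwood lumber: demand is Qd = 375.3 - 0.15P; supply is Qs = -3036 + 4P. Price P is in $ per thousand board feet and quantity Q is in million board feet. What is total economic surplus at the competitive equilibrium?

At equilibrium Qd = Qs, so 375.3 - 0.15P = -3036 + 4P; collecting terms, 3411.3 = 4.15P and P* = 822.
Plugging P* into demand: Q* = 375.3 - 0.15(822) = 252.
Demand choke price = 2502; supply choke price = 759. CS = ½(2502 - 822)(252) = 211680; PS = ½(822 - 759)(252) = 7938. Total surplus = 219618.

Total surplus = 219618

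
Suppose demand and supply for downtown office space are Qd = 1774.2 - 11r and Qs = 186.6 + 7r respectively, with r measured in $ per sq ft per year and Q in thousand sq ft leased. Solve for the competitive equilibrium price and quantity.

Equating demand and supply, 1774.2 - 11r = 186.6 + 7r gives 18r = 1587.6, so r* = 88.2.
Substitute back: Q* = 1774.2 - 11(88.2) = 804.

r* = 88.2, Q* = 804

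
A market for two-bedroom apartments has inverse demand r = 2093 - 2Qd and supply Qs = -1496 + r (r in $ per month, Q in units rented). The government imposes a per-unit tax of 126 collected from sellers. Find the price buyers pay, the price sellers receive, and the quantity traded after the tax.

r_b = 1779, r_s = 1653, Q = 157

Inverting to quantity form: Qd = 1046.5 - 0.5r.
With a tax of 126 on sellers, they supply based on the net price r_s = r_b - 126, so Qs = -1622 + r_b.
Market clearing requires 1046.5 - 0.5r_b = -1622 + r_b; hence 2668.5 = 1.5r_b and r_b = 1779.
Then r_s = 1779 - 126 = 1653 and Q = 1046.5 - 0.5(1779) = 157.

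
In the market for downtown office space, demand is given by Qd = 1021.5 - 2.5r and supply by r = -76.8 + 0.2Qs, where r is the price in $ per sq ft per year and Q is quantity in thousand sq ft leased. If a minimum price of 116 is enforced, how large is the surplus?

Surplus = 232.5

In direct form, Qs = 384 + 5r.
Evaluating both curves at the floor price 116 gives Qd = 731.5, Qs = 964.
Surplus = Qs - Qd = 964 - 731.5 = 232.5.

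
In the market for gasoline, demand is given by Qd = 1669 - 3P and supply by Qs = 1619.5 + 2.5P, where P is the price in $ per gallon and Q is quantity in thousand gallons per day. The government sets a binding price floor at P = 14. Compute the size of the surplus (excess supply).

With P fixed at 14, quantity demanded is 1627 and quantity supplied is 1654.5.
Surplus = Qs - Qd = 1654.5 - 1627 = 27.5.

Surplus = 27.5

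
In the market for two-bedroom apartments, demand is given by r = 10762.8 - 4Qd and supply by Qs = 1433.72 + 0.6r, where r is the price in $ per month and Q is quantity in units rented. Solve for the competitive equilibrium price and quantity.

Solving each curve for Q: Qd = 2690.7 - 0.25r.
The market clears where 2690.7 - 0.25r = 1433.72 + 0.6r. Rearranging, 0.85r = 1256.98, hence r* = 1478.8.
Substitute back: Q* = 2690.7 - 0.25(1478.8) = 2321.

r* = 1478.8, Q* = 2321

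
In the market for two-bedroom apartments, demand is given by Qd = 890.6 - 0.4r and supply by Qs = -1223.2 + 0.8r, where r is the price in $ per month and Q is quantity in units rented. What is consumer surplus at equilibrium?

Consumer surplus = 43245

Equating demand and supply, 890.6 - 0.4r = -1223.2 + 0.8r gives 1.2r = 2113.8, so r* = 1761.5.
Substitute back: Q* = 890.6 - 0.4(1761.5) = 186.
Demand choke price (Qd = 0): r = 890.6/0.4 = 2226.5. Consumer surplus = ½ × (2226.5 - 1761.5) × 186 = 43245.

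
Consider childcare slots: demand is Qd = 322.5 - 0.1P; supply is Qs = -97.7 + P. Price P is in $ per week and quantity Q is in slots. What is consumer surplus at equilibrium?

Set Qd = Qs: 322.5 - 0.1P = -97.7 + P, so 420.2 = 1.1P and P* = 382.
Plugging P* into demand: Q* = 322.5 - 0.1(382) = 284.3.
Demand choke price (Qd = 0): P = 322.5/0.1 = 3225. Consumer surplus = ½ × (3225 - 382) × 284.3 = 404132.45.

Consumer surplus = 404132.45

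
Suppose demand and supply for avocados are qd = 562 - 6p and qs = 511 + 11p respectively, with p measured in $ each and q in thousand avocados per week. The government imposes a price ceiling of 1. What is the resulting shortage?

Shortage = 34

At p = 1: qd = 556 and qs = 522.
Shortage = qd - qs = 556 - 522 = 34.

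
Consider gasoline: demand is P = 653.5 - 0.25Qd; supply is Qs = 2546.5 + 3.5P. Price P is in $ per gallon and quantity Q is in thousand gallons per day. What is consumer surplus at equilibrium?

Consumer surplus = 830760.5

Inverting to quantity form: Qd = 2614 - 4P.
Set Qd = Qs: 2614 - 4P = 2546.5 + 3.5P, so 67.5 = 7.5P and P* = 9.
Plugging P* into demand: Q* = 2614 - 4(9) = 2578.
Demand choke price (Qd = 0): P = 2614/4 = 653.5. Consumer surplus = ½ × (653.5 - 9) × 2578 = 830760.5.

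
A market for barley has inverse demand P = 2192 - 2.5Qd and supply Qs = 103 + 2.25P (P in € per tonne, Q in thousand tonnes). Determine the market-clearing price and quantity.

P* = 292, Q* = 760

In direct form, Qd = 876.8 - 0.4P.
At equilibrium Qd = Qs, so 876.8 - 0.4P = 103 + 2.25P; collecting terms, 773.8 = 2.65P and P* = 292.
From the demand curve, Q* = 876.8 - 0.4(292) = 760.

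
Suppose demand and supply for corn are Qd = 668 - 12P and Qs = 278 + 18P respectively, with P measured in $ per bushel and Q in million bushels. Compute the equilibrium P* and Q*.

At equilibrium Qd = Qs, so 668 - 12P = 278 + 18P; collecting terms, 390 = 30P and P* = 13.
From the demand curve, Q* = 668 - 12(13) = 512.

P* = 13, Q* = 512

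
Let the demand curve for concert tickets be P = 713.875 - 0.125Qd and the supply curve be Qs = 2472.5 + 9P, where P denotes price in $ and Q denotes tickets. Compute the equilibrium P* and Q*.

In direct form, Qd = 5711 - 8P.
At equilibrium Qd = Qs, so 5711 - 8P = 2472.5 + 9P; collecting terms, 3238.5 = 17P and P* = 190.5.
Then Q* = 5711 - 8(190.5) = 4187.

P* = 190.5, Q* = 4187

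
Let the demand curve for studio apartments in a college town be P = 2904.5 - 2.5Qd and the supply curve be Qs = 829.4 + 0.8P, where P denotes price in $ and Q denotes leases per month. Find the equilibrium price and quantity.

Solving each curve for Q: Qd = 1161.8 - 0.4P.
Equating demand and supply, 1161.8 - 0.4P = 829.4 + 0.8P gives 1.2P = 332.4, so P* = 277.
Then Q* = 1161.8 - 0.4(277) = 1051.

P* = 277, Q* = 1051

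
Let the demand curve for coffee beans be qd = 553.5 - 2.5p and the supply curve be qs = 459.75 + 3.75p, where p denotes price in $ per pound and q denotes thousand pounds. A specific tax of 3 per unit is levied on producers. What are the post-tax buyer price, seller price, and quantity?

Producers keep p_s = p_b - 3 per unit, so supply in terms of the buyer price is qs = 448.5 + 3.75p_b.
Equate demand and the shifted supply: 553.5 - 2.5p_b = 448.5 + 3.75p_b, giving 6.25p_b = 105, so p_b = 16.8.
So p_s = 13.8 and the quantity traded is q = 553.5 - 2.5(16.8) = 511.5.

p_b = 16.8, p_s = 13.8, q = 511.5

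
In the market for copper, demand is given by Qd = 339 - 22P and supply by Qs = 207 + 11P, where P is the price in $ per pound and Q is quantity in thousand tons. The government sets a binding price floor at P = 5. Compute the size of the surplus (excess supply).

Surplus = 33

Evaluating both curves at the floor price 5 gives Qd = 229, Qs = 262.
Surplus = Qs - Qd = 262 - 229 = 33.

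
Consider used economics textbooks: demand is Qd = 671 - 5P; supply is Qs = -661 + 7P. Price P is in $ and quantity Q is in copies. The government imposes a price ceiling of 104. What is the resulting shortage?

Shortage = 84

At P = 104: Qd = 151 and Qs = 67.
Shortage = Qd - Qs = 151 - 67 = 84.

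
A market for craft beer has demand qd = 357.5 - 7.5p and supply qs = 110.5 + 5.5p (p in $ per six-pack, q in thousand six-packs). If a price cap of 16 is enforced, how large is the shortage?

With p fixed at 16, quantity demanded is 237.5 and quantity supplied is 198.5.
Shortage = qd - qs = 237.5 - 198.5 = 39.

Shortage = 39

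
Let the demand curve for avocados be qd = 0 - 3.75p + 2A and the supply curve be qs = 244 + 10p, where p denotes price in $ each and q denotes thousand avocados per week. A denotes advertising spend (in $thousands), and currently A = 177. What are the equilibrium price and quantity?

With A = 177, demand is qd = 354 - 3.75p.
Set qd = qs: 354 - 3.75p = 244 + 10p, so 110 = 13.75p and p* = 8.
From the demand curve, q* = 354 - 3.75(8) = 324.

p* = 8, q* = 324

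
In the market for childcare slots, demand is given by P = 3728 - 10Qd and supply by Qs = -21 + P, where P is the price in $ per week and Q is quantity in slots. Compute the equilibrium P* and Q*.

P* = 358, Q* = 337

Rewriting in direct form: Qd = 372.8 - 0.1P.
Equating demand and supply, 372.8 - 0.1P = -21 + P gives 1.1P = 393.8, so P* = 358.
From the demand curve, Q* = 372.8 - 0.1(358) = 337.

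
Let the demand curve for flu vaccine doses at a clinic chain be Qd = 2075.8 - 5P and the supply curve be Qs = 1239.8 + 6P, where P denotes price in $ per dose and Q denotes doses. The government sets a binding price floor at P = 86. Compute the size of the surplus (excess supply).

With P fixed at 86, quantity demanded is 1645.8 and quantity supplied is 1755.8.
Surplus = Qs - Qd = 1755.8 - 1645.8 = 110.

Surplus = 110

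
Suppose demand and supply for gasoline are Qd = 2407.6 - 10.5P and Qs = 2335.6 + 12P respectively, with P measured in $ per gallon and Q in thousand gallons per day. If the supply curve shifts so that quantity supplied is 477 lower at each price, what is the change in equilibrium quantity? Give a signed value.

ΔQ = -222.6

Equating demand and supply, 2407.6 - 10.5P = 2335.6 + 12P gives 22.5P = 72, so P* = 3.2.
Substitute back: Q* = 2407.6 - 10.5(3.2) = 2374.
After the shift, supply is Qs = 1858.6 + 12P.
The new intersection has 549 = 22.5P, i.e. P = 24.4, Q = 2151.4.
ΔQ = 2151.4 - 2374 = -222.6.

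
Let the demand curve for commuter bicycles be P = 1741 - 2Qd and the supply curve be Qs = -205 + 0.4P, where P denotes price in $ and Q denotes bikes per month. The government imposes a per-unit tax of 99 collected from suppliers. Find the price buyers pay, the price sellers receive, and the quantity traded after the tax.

Rewriting in direct form: Qd = 870.5 - 0.5P.
Suppliers keep P_s = P_b - 99 per unit, so supply in terms of the buyer price is Qs = -244.6 + 0.4P_b.
Equate demand and the shifted supply: 870.5 - 0.5P_b = -244.6 + 0.4P_b, giving 0.9P_b = 1115.1, so P_b = 1239.
So P_s = 1140 and the quantity traded is Q = 870.5 - 0.5(1239) = 251.

P_b = 1239, P_s = 1140, Q = 251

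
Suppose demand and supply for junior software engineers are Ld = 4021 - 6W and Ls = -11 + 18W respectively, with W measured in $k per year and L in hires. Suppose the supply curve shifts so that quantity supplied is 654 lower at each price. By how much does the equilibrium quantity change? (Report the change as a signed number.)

ΔL = -163.5

The market clears where 4021 - 6W = -11 + 18W. Rearranging, 24W = 4032, hence W* = 168.
Plugging W* into demand: L* = 4021 - 6(168) = 3013.
After the shift, supply is Ls = -665 + 18W.
The new intersection has 4686 = 24W, i.e. W = 195.25, L = 2849.5.
ΔL = 2849.5 - 3013 = -163.5.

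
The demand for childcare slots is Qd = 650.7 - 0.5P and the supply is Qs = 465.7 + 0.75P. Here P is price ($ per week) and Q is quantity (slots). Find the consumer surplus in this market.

At equilibrium Qd = Qs, so 650.7 - 0.5P = 465.7 + 0.75P; collecting terms, 185 = 1.25P and P* = 148.
Plugging P* into demand: Q* = 650.7 - 0.5(148) = 576.7.
Demand choke price (Qd = 0): P = 650.7/0.5 = 1301.4. Consumer surplus = ½ × (1301.4 - 148) × 576.7 = 332582.89.

Consumer surplus = 332582.89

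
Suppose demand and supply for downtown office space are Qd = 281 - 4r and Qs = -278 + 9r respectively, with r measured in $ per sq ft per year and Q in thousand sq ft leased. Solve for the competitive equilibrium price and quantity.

Set Qd = Qs: 281 - 4r = -278 + 9r, so 559 = 13r and r* = 43.
Then Q* = 281 - 4(43) = 109.

r* = 43, Q* = 109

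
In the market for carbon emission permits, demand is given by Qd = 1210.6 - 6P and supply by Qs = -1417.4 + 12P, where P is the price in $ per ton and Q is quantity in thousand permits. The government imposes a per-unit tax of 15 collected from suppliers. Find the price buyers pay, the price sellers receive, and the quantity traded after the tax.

P_b = 156, P_s = 141, Q = 274.6

Suppliers keep P_s = P_b - 15 per unit, so supply in terms of the buyer price is Qs = -1597.4 + 12P_b.
Equate demand and the shifted supply: 1210.6 - 6P_b = -1597.4 + 12P_b, giving 18P_b = 2808, so P_b = 156.
So P_s = 141 and the quantity traded is Q = 1210.6 - 6(156) = 274.6.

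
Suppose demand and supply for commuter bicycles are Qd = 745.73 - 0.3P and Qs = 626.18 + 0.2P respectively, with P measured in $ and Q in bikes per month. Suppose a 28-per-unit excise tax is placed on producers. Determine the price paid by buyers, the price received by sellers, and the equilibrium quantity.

The tax drives a wedge P_b - P_s = 28. Substituting P_s = P_b - 28 into supply: Qs = 620.58 + 0.2P_b.
Equate demand and the shifted supply: 745.73 - 0.3P_b = 620.58 + 0.2P_b, giving 0.5P_b = 125.15, so P_b = 250.3.
So P_s = 222.3 and the quantity traded is Q = 745.73 - 0.3(250.3) = 670.64.

P_b = 250.3, P_s = 222.3, Q = 670.64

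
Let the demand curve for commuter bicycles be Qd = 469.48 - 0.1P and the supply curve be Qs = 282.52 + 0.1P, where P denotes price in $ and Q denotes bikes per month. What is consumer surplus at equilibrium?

Set Qd = Qs: 469.48 - 0.1P = 282.52 + 0.1P, so 186.96 = 0.2P and P* = 934.8.
Then Q* = 469.48 - 0.1(934.8) = 376.
Demand choke price (Qd = 0): P = 469.48/0.1 = 4694.8. Consumer surplus = ½ × (4694.8 - 934.8) × 376 = 706880.

Consumer surplus = 706880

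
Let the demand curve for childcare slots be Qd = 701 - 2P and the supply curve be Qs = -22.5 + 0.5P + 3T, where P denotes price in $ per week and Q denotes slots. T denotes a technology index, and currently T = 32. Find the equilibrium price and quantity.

With T = 32, supply is Qs = 73.5 + 0.5P.
The market clears where 701 - 2P = 73.5 + 0.5P. Rearranging, 2.5P = 627.5, hence P* = 251.
Then Q* = 701 - 2(251) = 199.

P* = 251, Q* = 199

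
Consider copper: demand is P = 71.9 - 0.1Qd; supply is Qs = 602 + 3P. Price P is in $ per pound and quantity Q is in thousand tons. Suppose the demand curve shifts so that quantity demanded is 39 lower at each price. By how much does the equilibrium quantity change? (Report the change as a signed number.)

ΔQ = -9

Rewriting in direct form: Qd = 719 - 10P.
Equating demand and supply, 719 - 10P = 602 + 3P gives 13P = 117, so P* = 9.
Substitute back: Q* = 719 - 10(9) = 629.
After the shift, demand is Qd = 680 - 10P.
New equilibrium: 78 = 13P, so P = 6 and Q = 620.
ΔQ = 620 - 629 = -9.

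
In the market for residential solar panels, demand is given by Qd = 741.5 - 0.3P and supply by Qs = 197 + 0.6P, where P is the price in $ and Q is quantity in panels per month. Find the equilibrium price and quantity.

The market clears where 741.5 - 0.3P = 197 + 0.6P. Rearranging, 0.9P = 544.5, hence P* = 605.
Substitute back: Q* = 741.5 - 0.3(605) = 560.

P* = 605, Q* = 560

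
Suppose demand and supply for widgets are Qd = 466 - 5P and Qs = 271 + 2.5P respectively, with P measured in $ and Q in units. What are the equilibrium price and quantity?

P* = 26, Q* = 336

Set Qd = Qs: 466 - 5P = 271 + 2.5P, so 195 = 7.5P and P* = 26.
Plugging P* into demand: Q* = 466 - 5(26) = 336.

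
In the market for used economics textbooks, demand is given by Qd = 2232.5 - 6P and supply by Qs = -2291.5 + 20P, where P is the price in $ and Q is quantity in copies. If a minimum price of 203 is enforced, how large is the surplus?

Surplus = 754

At P = 203: Qd = 1014.5 and Qs = 1768.5.
Surplus = Qs - Qd = 1768.5 - 1014.5 = 754.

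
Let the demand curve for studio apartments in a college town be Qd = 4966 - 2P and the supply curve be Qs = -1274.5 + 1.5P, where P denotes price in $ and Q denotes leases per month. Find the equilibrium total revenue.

Equating demand and supply, 4966 - 2P = -1274.5 + 1.5P gives 3.5P = 6240.5, so P* = 1783.
Plugging P* into demand: Q* = 4966 - 2(1783) = 1400.
Total revenue = P* × Q* = 1783 × 1400 = 2496200.

Total revenue = 2496200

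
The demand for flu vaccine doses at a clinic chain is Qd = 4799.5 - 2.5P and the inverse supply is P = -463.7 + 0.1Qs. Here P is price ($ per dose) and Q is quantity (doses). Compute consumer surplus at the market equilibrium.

Consumer surplus = 4544857.8

Solving each curve for Q: Qs = 4637 + 10P.
Equating demand and supply, 4799.5 - 2.5P = 4637 + 10P gives 12.5P = 162.5, so P* = 13.
Plugging P* into demand: Q* = 4799.5 - 2.5(13) = 4767.
Demand choke price (Qd = 0): P = 4799.5/2.5 = 1919.8. Consumer surplus = ½ × (1919.8 - 13) × 4767 = 4544857.8.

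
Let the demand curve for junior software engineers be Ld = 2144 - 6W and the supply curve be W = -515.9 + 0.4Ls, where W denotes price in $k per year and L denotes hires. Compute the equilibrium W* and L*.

Rewriting in direct form: Ls = 1289.75 + 2.5W.
The market clears where 2144 - 6W = 1289.75 + 2.5W. Rearranging, 8.5W = 854.25, hence W* = 100.5.
From the demand curve, L* = 2144 - 6(100.5) = 1541.

W* = 100.5, L* = 1541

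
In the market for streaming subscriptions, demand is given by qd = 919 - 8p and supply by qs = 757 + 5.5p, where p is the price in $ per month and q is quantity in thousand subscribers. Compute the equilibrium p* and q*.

p* = 12, q* = 823

The market clears where 919 - 8p = 757 + 5.5p. Rearranging, 13.5p = 162, hence p* = 12.
From the demand curve, q* = 919 - 8(12) = 823.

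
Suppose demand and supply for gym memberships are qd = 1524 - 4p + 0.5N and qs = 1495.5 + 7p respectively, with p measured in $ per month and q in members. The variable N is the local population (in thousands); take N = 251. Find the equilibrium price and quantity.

With N = 251, demand is qd = 1649.5 - 4p.
Set qd = qs: 1649.5 - 4p = 1495.5 + 7p, so 154 = 11p and p* = 14.
From the demand curve, q* = 1649.5 - 4(14) = 1593.5.

p* = 14, q* = 1593.5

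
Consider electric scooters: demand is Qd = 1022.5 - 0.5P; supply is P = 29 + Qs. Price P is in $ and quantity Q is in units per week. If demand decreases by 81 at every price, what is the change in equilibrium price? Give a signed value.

Rewriting in direct form: Qs = -29 + P.
Equating demand and supply, 1022.5 - 0.5P = -29 + P gives 1.5P = 1051.5, so P* = 701.
Plugging P* into demand: Q* = 1022.5 - 0.5(701) = 672.
After the shift, demand is Qd = 941.5 - 0.5P.
The new intersection has 970.5 = 1.5P, i.e. P = 647, Q = 618.
ΔP = 647 - 701 = -54.

ΔP = -54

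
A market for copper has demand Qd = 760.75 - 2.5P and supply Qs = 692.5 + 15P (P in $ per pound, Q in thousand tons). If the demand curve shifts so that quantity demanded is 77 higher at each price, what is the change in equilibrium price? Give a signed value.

ΔP = 4.4

Set Qd = Qs: 760.75 - 2.5P = 692.5 + 15P, so 68.25 = 17.5P and P* = 3.9.
Then Q* = 760.75 - 2.5(3.9) = 751.
After the shift, demand is Qd = 837.75 - 2.5P.
The new intersection has 145.25 = 17.5P, i.e. P = 8.3, Q = 817.
ΔP = 8.3 - 3.9 = 4.4.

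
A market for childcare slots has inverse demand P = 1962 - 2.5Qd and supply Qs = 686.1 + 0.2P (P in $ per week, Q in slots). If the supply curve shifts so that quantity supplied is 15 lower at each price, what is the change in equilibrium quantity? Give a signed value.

Solving each curve for Q: Qd = 784.8 - 0.4P.
Equating demand and supply, 784.8 - 0.4P = 686.1 + 0.2P gives 0.6P = 98.7, so P* = 164.5.
From the demand curve, Q* = 784.8 - 0.4(164.5) = 719.
After the shift, supply is Qs = 671.1 + 0.2P.
The new intersection has 113.7 = 0.6P, i.e. P = 189.5, Q = 709.
ΔQ = 709 - 719 = -10.

ΔQ = -10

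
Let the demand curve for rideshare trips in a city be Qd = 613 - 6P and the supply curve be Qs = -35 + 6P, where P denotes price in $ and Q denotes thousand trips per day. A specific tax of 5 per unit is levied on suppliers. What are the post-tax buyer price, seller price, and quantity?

P_b = 56.5, P_s = 51.5, Q = 274

With a tax of 5 on suppliers, they supply based on the net price P_s = P_b - 5, so Qs = -65 + 6P_b.
Set Qd = Qs: 613 - 6P_b = -65 + 6P_b, so 678 = 12P_b and P_b = 56.5.
Then P_s = 56.5 - 5 = 51.5 and Q = 613 - 6(56.5) = 274.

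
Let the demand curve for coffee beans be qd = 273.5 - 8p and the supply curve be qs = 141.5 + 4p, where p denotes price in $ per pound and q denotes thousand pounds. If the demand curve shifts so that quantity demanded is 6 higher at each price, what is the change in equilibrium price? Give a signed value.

Set qd = qs: 273.5 - 8p = 141.5 + 4p, so 132 = 12p and p* = 11.
Plugging p* into demand: q* = 273.5 - 8(11) = 185.5.
After the shift, demand is qd = 279.5 - 8p.
Re-solving, 12p = 138 gives p = 11.5 and q = 187.5.
Δp = 11.5 - 11 = 0.5.

Δp = 0.5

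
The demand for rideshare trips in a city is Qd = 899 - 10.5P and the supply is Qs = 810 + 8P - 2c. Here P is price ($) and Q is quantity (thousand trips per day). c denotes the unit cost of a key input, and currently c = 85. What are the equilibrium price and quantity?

P* = 14, Q* = 752

With c = 85, supply is Qs = 640 + 8P.
Set Qd = Qs: 899 - 10.5P = 640 + 8P, so 259 = 18.5P and P* = 14.
Plugging P* into demand: Q* = 899 - 10.5(14) = 752.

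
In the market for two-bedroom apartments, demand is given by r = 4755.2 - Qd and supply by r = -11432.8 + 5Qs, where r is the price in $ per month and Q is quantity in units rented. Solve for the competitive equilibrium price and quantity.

Solving each curve for Q: Qd = 4755.2 - r and Qs = 2286.56 + 0.2r.
The market clears where 4755.2 - r = 2286.56 + 0.2r. Rearranging, 1.2r = 2468.64, hence r* = 2057.2.
Then Q* = 4755.2 - 2057.2 = 2698.

r* = 2057.2, Q* = 2698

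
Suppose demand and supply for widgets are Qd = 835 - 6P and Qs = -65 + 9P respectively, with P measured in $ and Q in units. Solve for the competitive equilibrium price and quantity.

P* = 60, Q* = 475

Equating demand and supply, 835 - 6P = -65 + 9P gives 15P = 900, so P* = 60.
Then Q* = 835 - 6(60) = 475.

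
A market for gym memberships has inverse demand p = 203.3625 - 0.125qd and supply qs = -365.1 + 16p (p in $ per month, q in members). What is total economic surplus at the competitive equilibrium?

Inverting to quantity form: qd = 1626.9 - 8p.
Equating demand and supply, 1626.9 - 8p = -365.1 + 16p gives 24p = 1992, so p* = 83.
Substitute back: q* = 1626.9 - 8(83) = 962.9.
Demand choke price = 203.3625; supply choke price = 22.81875. CS = ½(203.3625 - 83)(962.9) = 57948.525625; PS = ½(83 - 22.81875)(962.9) = 28974.2628125. Total surplus = 86922.7884375.

Total surplus = 86922.7884375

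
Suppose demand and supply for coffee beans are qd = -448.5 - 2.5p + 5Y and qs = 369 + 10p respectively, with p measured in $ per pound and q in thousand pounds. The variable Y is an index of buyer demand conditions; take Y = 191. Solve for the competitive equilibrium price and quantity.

p* = 11, q* = 479

With Y = 191, demand is qd = 506.5 - 2.5p.
The market clears where 506.5 - 2.5p = 369 + 10p. Rearranging, 12.5p = 137.5, hence p* = 11.
Substitute back: q* = 506.5 - 2.5(11) = 479.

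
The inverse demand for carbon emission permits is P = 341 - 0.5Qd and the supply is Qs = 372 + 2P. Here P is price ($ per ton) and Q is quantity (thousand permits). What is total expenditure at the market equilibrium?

Inverting to quantity form: Qd = 682 - 2P.
At equilibrium Qd = Qs, so 682 - 2P = 372 + 2P; collecting terms, 310 = 4P and P* = 77.5.
Then Q* = 682 - 2(77.5) = 527.
Total expenditure = P* × Q* = 77.5 × 527 = 40842.5.

Total expenditure = 40842.5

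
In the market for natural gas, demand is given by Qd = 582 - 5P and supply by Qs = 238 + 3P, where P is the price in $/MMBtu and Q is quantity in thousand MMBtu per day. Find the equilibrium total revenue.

Set Qd = Qs: 582 - 5P = 238 + 3P, so 344 = 8P and P* = 43.
Plugging P* into demand: Q* = 582 - 5(43) = 367.
Total revenue = P* × Q* = 43 × 367 = 15781.

Total revenue = 15781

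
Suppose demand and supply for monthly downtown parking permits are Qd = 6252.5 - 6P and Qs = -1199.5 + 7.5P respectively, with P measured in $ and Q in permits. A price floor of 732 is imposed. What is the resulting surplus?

Evaluating both curves at the floor price 732 gives Qd = 1860.5, Qs = 4290.5.
Surplus = Qs - Qd = 4290.5 - 1860.5 = 2430.

Surplus = 2430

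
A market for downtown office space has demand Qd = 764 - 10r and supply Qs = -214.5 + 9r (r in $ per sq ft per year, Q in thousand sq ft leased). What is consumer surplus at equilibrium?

At equilibrium Qd = Qs, so 764 - 10r = -214.5 + 9r; collecting terms, 978.5 = 19r and r* = 51.5.
From the demand curve, Q* = 764 - 10(51.5) = 249.
Demand choke price (Qd = 0): r = 764/10 = 76.4. Consumer surplus = ½ × (76.4 - 51.5) × 249 = 3100.05.

Consumer surplus = 3100.05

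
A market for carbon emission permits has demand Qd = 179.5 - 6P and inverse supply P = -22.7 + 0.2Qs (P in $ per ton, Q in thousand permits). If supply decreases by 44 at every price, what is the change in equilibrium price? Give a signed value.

Inverting to quantity form: Qs = 113.5 + 5P.
Equating demand and supply, 179.5 - 6P = 113.5 + 5P gives 11P = 66, so P* = 6.
Substitute back: Q* = 179.5 - 6(6) = 143.5.
After the shift, supply is Qs = 69.5 + 5P.
New equilibrium: 110 = 11P, so P = 10 and Q = 119.5.
ΔP = 10 - 6 = 4.

ΔP = 4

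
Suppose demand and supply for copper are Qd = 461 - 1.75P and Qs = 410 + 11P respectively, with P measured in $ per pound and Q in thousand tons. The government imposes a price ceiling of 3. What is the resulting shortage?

Shortage = 12.75

Evaluating both curves at the ceiling price 3 gives Qd = 455.75, Qs = 443.
Shortage = Qd - Qs = 455.75 - 443 = 12.75.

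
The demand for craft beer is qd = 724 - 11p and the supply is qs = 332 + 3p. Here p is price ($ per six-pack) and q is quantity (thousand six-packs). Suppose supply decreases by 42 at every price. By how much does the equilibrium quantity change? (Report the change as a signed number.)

Δq = -33

Set qd = qs: 724 - 11p = 332 + 3p, so 392 = 14p and p* = 28.
Substitute back: q* = 724 - 11(28) = 416.
After the shift, supply is qs = 290 + 3p.
New equilibrium: 434 = 14p, so p = 31 and q = 383.
Δq = 383 - 416 = -33.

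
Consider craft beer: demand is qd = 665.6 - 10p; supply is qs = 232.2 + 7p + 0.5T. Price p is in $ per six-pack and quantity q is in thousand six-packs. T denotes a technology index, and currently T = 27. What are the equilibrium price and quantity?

p* = 24.7, q* = 418.6

With T = 27, supply is qs = 245.7 + 7p.
The market clears where 665.6 - 10p = 245.7 + 7p. Rearranging, 17p = 419.9, hence p* = 24.7.
Substitute back: q* = 665.6 - 10(24.7) = 418.6.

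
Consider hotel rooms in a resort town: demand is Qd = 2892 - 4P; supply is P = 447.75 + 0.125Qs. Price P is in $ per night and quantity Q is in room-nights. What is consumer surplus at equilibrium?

Solving each curve for Q: Qs = -3582 + 8P.
Equating demand and supply, 2892 - 4P = -3582 + 8P gives 12P = 6474, so P* = 539.5.
Then Q* = 2892 - 4(539.5) = 734.
Demand choke price (Qd = 0): P = 2892/4 = 723. Consumer surplus = ½ × (723 - 539.5) × 734 = 67344.5.

Consumer surplus = 67344.5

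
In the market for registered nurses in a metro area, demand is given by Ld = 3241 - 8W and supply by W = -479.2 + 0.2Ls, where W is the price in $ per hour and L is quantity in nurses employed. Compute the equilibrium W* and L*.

W* = 65, L* = 2721

Rewriting in direct form: Ls = 2396 + 5W.
The market clears where 3241 - 8W = 2396 + 5W. Rearranging, 13W = 845, hence W* = 65.
From the demand curve, L* = 3241 - 8(65) = 2721.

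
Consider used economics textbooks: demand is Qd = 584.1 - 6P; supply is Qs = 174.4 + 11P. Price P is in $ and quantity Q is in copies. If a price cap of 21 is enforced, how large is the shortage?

Shortage = 52.7

Evaluating both curves at the ceiling price 21 gives Qd = 458.1, Qs = 405.4.
Shortage = Qd - Qs = 458.1 - 405.4 = 52.7.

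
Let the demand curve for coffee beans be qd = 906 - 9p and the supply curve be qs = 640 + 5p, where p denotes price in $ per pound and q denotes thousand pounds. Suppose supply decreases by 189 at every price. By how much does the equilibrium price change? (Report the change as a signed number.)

Set qd = qs: 906 - 9p = 640 + 5p, so 266 = 14p and p* = 19.
Plugging p* into demand: q* = 906 - 9(19) = 735.
After the shift, supply is qs = 451 + 5p.
Re-solving, 14p = 455 gives p = 32.5 and q = 613.5.
Δp = 32.5 - 19 = 13.5.

Δp = 13.5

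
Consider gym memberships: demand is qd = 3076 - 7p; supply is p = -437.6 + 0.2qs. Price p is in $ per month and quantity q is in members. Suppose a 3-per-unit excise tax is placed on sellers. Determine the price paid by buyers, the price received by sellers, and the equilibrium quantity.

p_b = 75.25, p_s = 72.25, q = 2549.25

In direct form, qs = 2188 + 5p.
The tax drives a wedge p_b - p_s = 3. Substituting p_s = p_b - 3 into supply: qs = 2173 + 5p_b.
Set qd = qs: 3076 - 7p_b = 2173 + 5p_b, so 903 = 12p_b and p_b = 75.25.
So p_s = 72.25 and the quantity traded is q = 3076 - 7(75.25) = 2549.25.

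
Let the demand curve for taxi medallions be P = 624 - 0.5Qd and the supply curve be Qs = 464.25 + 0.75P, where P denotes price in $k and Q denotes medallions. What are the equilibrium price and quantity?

Solving each curve for Q: Qd = 1248 - 2P.
The market clears where 1248 - 2P = 464.25 + 0.75P. Rearranging, 2.75P = 783.75, hence P* = 285.
From the demand curve, Q* = 1248 - 2(285) = 678.

P* = 285, Q* = 678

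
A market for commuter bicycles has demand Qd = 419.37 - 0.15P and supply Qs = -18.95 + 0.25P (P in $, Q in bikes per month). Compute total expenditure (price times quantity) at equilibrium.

Total expenditure = 279429

Set Qd = Qs: 419.37 - 0.15P = -18.95 + 0.25P, so 438.32 = 0.4P and P* = 1095.8.
Substitute back: Q* = 419.37 - 0.15(1095.8) = 255.
Total expenditure = P* × Q* = 1095.8 × 255 = 279429.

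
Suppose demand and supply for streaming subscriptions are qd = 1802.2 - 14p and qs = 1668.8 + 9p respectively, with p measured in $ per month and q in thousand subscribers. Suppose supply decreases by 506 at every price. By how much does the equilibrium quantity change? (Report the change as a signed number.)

Set qd = qs: 1802.2 - 14p = 1668.8 + 9p, so 133.4 = 23p and p* = 5.8.
Substitute back: q* = 1802.2 - 14(5.8) = 1721.
After the shift, supply is qs = 1162.8 + 9p.
Re-solving, 23p = 639.4 gives p = 27.8 and q = 1413.
Δq = 1413 - 1721 = -308.

Δq = -308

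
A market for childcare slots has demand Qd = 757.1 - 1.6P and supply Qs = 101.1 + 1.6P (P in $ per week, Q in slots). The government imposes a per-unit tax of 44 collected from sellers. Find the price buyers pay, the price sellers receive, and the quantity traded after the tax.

P_b = 227, P_s = 183, Q = 393.9

Sellers keep P_s = P_b - 44 per unit, so supply in terms of the buyer price is Qs = 30.7 + 1.6P_b.
Set Qd = Qs: 757.1 - 1.6P_b = 30.7 + 1.6P_b, so 726.4 = 3.2P_b and P_b = 227.
So P_s = 183 and the quantity traded is Q = 757.1 - 1.6(227) = 393.9.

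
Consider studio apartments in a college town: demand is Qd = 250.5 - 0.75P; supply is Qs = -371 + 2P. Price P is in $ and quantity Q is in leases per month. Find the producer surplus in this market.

Producer surplus = 1640.25

The market clears where 250.5 - 0.75P = -371 + 2P. Rearranging, 2.75P = 621.5, hence P* = 226.
From the demand curve, Q* = 250.5 - 0.75(226) = 81.
Supply choke price (Qs = 0): P = 185.5. Producer surplus = ½ × (226 - 185.5) × 81 = 1640.25.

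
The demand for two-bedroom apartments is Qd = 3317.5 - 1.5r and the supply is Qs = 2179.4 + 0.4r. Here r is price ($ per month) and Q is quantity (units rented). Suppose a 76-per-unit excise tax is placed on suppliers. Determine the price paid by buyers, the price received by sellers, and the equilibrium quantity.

r_b = 615, r_s = 539, Q = 2395

Suppliers keep r_s = r_b - 76 per unit, so supply in terms of the buyer price is Qs = 2149 + 0.4r_b.
Set Qd = Qs: 3317.5 - 1.5r_b = 2149 + 0.4r_b, so 1168.5 = 1.9r_b and r_b = 615.
Then r_s = 615 - 76 = 539 and Q = 3317.5 - 1.5(615) = 2395.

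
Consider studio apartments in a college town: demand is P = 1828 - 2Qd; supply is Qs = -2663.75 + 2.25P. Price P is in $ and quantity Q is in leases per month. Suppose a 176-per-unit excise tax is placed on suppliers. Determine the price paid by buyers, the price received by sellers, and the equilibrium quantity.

Inverting to quantity form: Qd = 914 - 0.5P.
Suppliers keep P_s = P_b - 176 per unit, so supply in terms of the buyer price is Qs = -3059.75 + 2.25P_b.
Market clearing requires 914 - 0.5P_b = -3059.75 + 2.25P_b; hence 3973.75 = 2.75P_b and P_b = 1445.
So P_s = 1269 and the quantity traded is Q = 914 - 0.5(1445) = 191.5.

P_b = 1445, P_s = 1269, Q = 191.5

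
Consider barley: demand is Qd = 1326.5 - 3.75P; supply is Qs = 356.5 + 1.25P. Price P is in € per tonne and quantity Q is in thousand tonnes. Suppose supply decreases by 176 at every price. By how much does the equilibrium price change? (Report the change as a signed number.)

Equating demand and supply, 1326.5 - 3.75P = 356.5 + 1.25P gives 5P = 970, so P* = 194.
Plugging P* into demand: Q* = 1326.5 - 3.75(194) = 599.
After the shift, supply is Qs = 180.5 + 1.25P.
Re-solving, 5P = 1146 gives P = 229.2 and Q = 467.
ΔP = 229.2 - 194 = 35.2.

ΔP = 35.2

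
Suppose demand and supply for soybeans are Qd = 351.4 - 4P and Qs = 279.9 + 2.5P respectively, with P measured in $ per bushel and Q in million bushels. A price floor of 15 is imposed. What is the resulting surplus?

Surplus = 26

With P fixed at 15, quantity demanded is 291.4 and quantity supplied is 317.4.
Surplus = Qs - Qd = 317.4 - 291.4 = 26.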